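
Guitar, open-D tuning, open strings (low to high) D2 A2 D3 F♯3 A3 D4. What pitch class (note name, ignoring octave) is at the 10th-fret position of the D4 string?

C

D4 is MIDI 62. Adding 10 gives 72; 72 mod 12 = 0, i.e. C.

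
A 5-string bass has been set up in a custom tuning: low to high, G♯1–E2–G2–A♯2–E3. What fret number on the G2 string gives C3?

5

C3 is 5 semitones above the open G2 (G–G#–A–A#–B–C), so it sits at fret 5.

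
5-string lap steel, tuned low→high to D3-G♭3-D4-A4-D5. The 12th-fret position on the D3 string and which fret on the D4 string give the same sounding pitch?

Fret 12 on D3 is MIDI 50 + 12 = 62 (D4). On the D4 string (open MIDI 62), that pitch is 62 − 62 = fret 0.

0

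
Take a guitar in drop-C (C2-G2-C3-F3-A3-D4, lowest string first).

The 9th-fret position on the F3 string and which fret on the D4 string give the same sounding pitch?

Fret 9 on F3 is MIDI 53 + 9 = 62 (D4). On the D4 string (open MIDI 62), that pitch is 62 − 62 = fret 0.

0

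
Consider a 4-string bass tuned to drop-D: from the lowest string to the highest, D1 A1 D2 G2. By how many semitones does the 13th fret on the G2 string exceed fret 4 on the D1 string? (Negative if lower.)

26 semitones

G2 at fret 13 → G#3 (MIDI 56); D1 at fret 4 → F#1 (MIDI 30).
56 − 30 = 26, so the two pitches are 26 semitones apart.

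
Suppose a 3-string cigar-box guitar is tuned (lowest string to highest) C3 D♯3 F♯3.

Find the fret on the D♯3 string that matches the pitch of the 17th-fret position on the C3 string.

Fret 17 on C3 is MIDI 48 + 17 = 65 (F4). On the D♯3 string (open MIDI 51), that pitch is 65 − 51 = fret 14.

14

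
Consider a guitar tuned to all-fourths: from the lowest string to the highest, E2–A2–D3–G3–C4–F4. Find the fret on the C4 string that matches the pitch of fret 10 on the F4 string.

15

Fret 10 on F4 is MIDI 65 + 10 = 75 (D#5). On the C4 string (open MIDI 60), that pitch is 75 − 60 = fret 15.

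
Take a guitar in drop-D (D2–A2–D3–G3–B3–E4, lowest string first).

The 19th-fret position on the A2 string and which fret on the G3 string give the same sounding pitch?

9

A2 at fret 19 is A2 + 19 semitones = E4.
The open G3 string is 10 semitones above the open A2, so the same pitch on the G3 string lies at fret 19 − 10 = 9.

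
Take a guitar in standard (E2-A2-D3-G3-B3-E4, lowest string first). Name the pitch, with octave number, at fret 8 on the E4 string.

Each fret is one semitone, so E4 + 8 = C5.

C5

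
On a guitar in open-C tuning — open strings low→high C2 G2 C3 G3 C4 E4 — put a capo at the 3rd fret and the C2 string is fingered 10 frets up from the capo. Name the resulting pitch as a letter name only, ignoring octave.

The capo raises the open C2 by 3 semitones to D#2; fretting 10 more gives C2 + 3 + 10 = C2 + 13 semitones, landing on C#.

C#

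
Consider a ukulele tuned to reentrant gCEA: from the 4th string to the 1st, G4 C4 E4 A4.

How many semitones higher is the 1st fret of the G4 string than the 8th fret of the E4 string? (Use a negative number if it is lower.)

G4 at fret 1 → G#4 (MIDI 68); E4 at fret 8 → C5 (MIDI 72).
68 − 72 = -4, so the two pitches are 4 semitones apart.

-4 semitones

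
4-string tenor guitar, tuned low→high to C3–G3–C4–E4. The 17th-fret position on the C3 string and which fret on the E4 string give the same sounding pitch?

1

C3 at fret 17 is C3 + 17 semitones = F4.
The open E4 string is 16 semitones above the open C3, so the same pitch on the E4 string lies at fret 17 − 16 = 1.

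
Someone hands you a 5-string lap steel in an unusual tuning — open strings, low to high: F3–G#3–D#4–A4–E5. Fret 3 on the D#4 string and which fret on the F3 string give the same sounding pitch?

Fret 3 on D#4 is MIDI 63 + 3 = 66 (F#4). On the F3 string (open MIDI 53), that pitch is 66 − 53 = fret 13.

13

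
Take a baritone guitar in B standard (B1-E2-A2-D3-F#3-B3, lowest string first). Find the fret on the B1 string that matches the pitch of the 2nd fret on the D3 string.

17

D3 at fret 2 is D3 + 2 semitones = E3.
The open B1 string is 15 semitones below the open D3, so the same pitch on the B1 string lies at fret 2 + 15 = 17.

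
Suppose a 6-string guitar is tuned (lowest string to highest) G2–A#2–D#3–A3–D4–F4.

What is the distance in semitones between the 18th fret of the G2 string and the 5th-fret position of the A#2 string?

10 semitones

G2 at fret 18 → C#4 (MIDI 61); A#2 at fret 5 → D#3 (MIDI 51).
61 − 51 = 10, so the two pitches are 10 semitones apart, with C#4 the higher.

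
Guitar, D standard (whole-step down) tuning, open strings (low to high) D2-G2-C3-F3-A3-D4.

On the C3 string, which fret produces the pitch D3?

D3 is 2 semitones above the open C3 (C–C#–D), so it sits at fret 2.

2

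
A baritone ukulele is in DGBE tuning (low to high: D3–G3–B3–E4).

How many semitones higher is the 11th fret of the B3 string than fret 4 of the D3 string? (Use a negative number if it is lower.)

B3 at fret 11 → A#4 (MIDI 70); D3 at fret 4 → F#3 (MIDI 54).
70 − 54 = 16, so the two pitches are 16 semitones apart.

16 semitones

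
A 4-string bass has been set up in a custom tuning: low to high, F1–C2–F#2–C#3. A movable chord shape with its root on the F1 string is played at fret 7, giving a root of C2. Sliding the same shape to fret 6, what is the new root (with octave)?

Moving from fret 7 to fret 6 shifts the root by -1 semitone.
C2 down 1 semitone is B1.

B1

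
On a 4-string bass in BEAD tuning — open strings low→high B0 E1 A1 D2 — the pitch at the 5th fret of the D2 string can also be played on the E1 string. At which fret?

15

Fret 5 on D2 is MIDI 38 + 5 = 43 (G2). On the E1 string (open MIDI 28), that pitch is 43 − 28 = fret 15.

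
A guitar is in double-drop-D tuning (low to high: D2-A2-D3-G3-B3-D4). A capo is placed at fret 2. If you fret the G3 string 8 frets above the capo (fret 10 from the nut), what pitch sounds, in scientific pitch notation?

F4

The capo raises the open G3 by 2 semitones to A3; fretting 8 more gives G3 + 2 + 8 = G3 + 10 semitones = F4.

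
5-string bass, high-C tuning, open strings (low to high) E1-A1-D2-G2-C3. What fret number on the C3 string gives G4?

19

G4 is 19 semitones above the open C3 (C–C#–D–D#–…–F–F#–G), so it sits at fret 19.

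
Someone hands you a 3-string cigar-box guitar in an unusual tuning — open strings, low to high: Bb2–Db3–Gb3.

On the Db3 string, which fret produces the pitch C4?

C4 is 11 semitones above the open Db3 (Db–D–Eb–E–…–Bb–B–C), so it sits at fret 11.

11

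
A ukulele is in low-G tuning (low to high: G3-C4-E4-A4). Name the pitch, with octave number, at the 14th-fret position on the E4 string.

The open E4 string plus 14 semitones: E–F–F#–G–…–E–F–F#.
The walk passes from B into C once, so the octave number goes from 4 to 5.

F#5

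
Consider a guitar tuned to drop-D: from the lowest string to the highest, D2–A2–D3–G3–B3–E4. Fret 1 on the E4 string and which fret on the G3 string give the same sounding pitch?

10

Fret 1 on E4 is MIDI 64 + 1 = 65 (F4). On the G3 string (open MIDI 55), that pitch is 65 − 55 = fret 10.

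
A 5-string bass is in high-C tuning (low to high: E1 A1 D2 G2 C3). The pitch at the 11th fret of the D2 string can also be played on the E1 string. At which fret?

21

D2 at fret 11 is D2 + 11 semitones = C#3.
The open E1 string is 10 semitones below the open D2, so the same pitch on the E1 string lies at fret 11 + 10 = 21.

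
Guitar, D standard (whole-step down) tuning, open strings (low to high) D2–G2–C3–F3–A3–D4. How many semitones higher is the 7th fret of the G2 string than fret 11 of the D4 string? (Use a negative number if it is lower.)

G2 at fret 7 → D3 (MIDI 50); D4 at fret 11 → C♯5 (MIDI 73).
50 − 73 = -23, so the two pitches are 23 semitones apart.

-23 semitones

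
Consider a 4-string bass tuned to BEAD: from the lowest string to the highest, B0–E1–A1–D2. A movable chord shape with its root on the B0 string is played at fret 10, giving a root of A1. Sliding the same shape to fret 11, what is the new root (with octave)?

A#1

Moving from fret 10 to fret 11 shifts the root by 1 semitone.
A1 up 1 semitone is A#1.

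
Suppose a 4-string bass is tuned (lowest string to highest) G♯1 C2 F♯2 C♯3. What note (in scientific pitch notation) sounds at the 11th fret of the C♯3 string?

C♯3 is MIDI 49. Adding 11 gives 60, which is C4.

C4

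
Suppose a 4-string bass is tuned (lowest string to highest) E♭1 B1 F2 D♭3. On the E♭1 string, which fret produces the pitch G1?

4

G1 is 4 semitones above the open E♭1 (Eb–E–F–Gb–G), so it sits at fret 4.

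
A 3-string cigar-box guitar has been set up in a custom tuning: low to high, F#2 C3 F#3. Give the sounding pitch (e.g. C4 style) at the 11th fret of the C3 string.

B3

The open C3 string plus 11 semitones: C–C#–D–D#–…–A–A#–B.
No B→C boundary is crossed, so the octave stays at 3.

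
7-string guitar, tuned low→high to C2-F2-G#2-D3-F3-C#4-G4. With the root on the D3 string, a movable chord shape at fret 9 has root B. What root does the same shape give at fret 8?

A#

Moving from fret 9 to fret 8 shifts the root by -1 semitone.
B down 1 semitone is A#.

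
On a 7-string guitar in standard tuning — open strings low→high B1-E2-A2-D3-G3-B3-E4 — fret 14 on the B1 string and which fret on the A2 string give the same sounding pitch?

4

B1 at fret 14 is B1 + 14 semitones = C#3.
The open A2 string is 10 semitones above the open B1, so the same pitch on the A2 string lies at fret 14 − 10 = 4.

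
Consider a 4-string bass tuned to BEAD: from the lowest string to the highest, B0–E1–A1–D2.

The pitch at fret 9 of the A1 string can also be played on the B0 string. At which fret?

19

A1 at fret 9 is A1 + 9 semitones = F#2.
The open B0 string is 10 semitones below the open A1, so the same pitch on the B0 string lies at fret 9 + 10 = 19.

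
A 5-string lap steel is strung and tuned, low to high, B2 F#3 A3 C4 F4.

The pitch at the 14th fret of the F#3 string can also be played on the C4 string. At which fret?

8

Fret 14 on F#3 is MIDI 54 + 14 = 68 (G#4). On the C4 string (open MIDI 60), that pitch is 68 − 60 = fret 8.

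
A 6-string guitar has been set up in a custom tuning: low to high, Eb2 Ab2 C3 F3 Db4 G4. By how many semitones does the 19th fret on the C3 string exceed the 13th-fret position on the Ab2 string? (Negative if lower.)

C3 at fret 19 → G4 (MIDI 67); Ab2 at fret 13 → A3 (MIDI 57).
67 − 57 = 10, so the two pitches are 10 semitones apart.

10 semitones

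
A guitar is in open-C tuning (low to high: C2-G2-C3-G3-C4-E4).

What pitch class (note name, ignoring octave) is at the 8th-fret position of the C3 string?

C3 is MIDI 48. Adding 8 gives 56; 56 mod 12 = 8, i.e. G#.

G#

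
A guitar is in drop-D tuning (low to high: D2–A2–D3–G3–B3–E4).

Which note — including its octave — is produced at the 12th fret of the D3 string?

Each fret is one semitone, so D3 + 12 = D4.

D4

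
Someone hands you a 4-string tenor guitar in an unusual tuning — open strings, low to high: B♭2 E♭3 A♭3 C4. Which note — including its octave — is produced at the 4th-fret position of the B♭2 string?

The open B♭2 string plus 4 semitones: Bb–B–C–Db–D.
The walk passes from B into C once, so the octave number goes from 2 to 3.

D3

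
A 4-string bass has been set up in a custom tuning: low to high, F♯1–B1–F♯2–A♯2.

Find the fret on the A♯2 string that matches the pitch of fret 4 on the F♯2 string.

0

Fret 4 on F♯2 is MIDI 42 + 4 = 46 (A♯2). On the A♯2 string (open MIDI 46), that pitch is 46 − 46 = fret 0.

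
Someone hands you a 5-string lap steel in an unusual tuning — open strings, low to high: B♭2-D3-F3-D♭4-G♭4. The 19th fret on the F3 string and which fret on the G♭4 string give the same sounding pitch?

Fret 19 on F3 is MIDI 53 + 19 = 72 (C5). On the G♭4 string (open MIDI 66), that pitch is 72 − 66 = fret 6.

6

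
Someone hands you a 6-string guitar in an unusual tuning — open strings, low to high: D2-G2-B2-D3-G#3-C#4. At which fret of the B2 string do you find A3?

A3 is 10 semitones above the open B2 (B–C–C#–D–…–G–G#–A), so it sits at fret 10.

10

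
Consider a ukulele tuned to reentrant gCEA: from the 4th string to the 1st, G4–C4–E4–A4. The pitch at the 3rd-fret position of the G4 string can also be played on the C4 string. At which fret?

10

G4 at fret 3 is G4 + 3 semitones = A#4.
The open C4 string is 7 semitones below the open G4, so the same pitch on the C4 string lies at fret 3 + 7 = 10.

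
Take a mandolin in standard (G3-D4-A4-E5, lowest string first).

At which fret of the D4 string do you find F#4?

F#4 is 4 semitones above the open D4 (D–D#–E–F–F#), so it sits at fret 4.

4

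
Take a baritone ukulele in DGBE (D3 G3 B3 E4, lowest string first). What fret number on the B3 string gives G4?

8

G4 is 8 semitones above the open B3 (B–C–C#–D–D#–E–F–F#–G), so it sits at fret 8.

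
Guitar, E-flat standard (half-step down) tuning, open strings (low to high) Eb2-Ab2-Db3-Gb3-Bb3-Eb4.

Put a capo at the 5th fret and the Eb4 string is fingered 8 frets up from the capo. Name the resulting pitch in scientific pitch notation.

E5

The capo raises the open Eb4 by 5 semitones to Ab4; fretting 8 more gives Eb4 + 5 + 8 = Eb4 + 13 semitones = E5.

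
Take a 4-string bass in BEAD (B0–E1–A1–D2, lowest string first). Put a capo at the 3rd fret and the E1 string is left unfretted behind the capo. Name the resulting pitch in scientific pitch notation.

G1

The capo raises the open E1 by 3 semitones to G1; fretting 0 more gives E1 + 3 + 0 = E1 + 3 semitones = G1.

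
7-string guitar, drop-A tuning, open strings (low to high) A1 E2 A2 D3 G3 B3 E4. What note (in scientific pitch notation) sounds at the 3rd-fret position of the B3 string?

Each fret is one semitone, so B3 + 3 = D4.

D4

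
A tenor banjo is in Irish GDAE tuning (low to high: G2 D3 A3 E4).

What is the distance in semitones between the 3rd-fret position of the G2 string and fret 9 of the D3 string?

13 semitones

G2 at fret 3 → A#2 (MIDI 46); D3 at fret 9 → B3 (MIDI 59).
46 − 59 = -13, so the two pitches are 13 semitones apart, with B3 the higher.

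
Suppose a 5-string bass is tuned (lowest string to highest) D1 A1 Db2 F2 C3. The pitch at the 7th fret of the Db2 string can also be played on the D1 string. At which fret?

18

Fret 7 on Db2 is MIDI 37 + 7 = 44 (Ab2). On the D1 string (open MIDI 26), that pitch is 44 − 26 = fret 18.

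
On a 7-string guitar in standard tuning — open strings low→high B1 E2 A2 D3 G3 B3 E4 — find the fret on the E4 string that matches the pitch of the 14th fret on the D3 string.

Fret 14 on D3 is MIDI 50 + 14 = 64 (E4). On the E4 string (open MIDI 64), that pitch is 64 − 64 = fret 0.

0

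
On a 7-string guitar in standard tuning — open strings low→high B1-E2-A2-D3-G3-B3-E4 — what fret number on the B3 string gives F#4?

7

F#4 is 7 semitones above the open B3 (B–C–C#–D–D#–E–F–F#), so it sits at fret 7.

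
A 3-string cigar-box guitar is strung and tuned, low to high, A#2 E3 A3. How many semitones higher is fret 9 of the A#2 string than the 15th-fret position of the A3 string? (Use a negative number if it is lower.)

-17 semitones

A#2 at fret 9 → G3 (MIDI 55); A3 at fret 15 → C5 (MIDI 72).
55 − 72 = -17, so the two pitches are 17 semitones apart.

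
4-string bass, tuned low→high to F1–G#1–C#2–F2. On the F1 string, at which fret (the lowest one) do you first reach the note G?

From F1, count semitones up the chromatic scale until reaching G: F–F#–G — 2 steps.

2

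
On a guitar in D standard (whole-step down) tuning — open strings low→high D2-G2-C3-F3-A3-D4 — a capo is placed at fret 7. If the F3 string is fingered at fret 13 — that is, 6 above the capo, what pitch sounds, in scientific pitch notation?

F♯4

The capo raises the open F3 by 7 semitones to C4; fretting 6 more gives F3 + 7 + 6 = F3 + 13 semitones = F♯4.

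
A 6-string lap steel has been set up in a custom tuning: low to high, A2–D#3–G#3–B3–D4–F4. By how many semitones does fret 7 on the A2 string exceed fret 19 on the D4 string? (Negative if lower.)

A2 at fret 7 → E3 (MIDI 52); D4 at fret 19 → A5 (MIDI 81).
52 − 81 = -29, so the two pitches are 29 semitones apart.

-29 semitones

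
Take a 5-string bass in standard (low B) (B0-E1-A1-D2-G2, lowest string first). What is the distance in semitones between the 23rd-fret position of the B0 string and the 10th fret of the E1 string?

8 semitones

B0 at fret 23 → A#2 (MIDI 46); E1 at fret 10 → D2 (MIDI 38).
46 − 38 = 8, so the two pitches are 8 semitones apart, with A#2 the higher.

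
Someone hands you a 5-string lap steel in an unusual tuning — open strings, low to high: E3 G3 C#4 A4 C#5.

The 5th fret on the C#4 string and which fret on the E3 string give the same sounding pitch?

C#4 at fret 5 is C#4 + 5 semitones = F#4.
The open E3 string is 9 semitones below the open C#4, so the same pitch on the E3 string lies at fret 5 + 9 = 14.

14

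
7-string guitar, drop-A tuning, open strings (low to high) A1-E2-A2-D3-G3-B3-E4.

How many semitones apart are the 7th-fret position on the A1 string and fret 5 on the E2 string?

A1 at fret 7 → E2 (MIDI 40); E2 at fret 5 → A2 (MIDI 45).
40 − 45 = -5, so the two pitches are 5 semitones apart, with A2 the higher.

5 semitones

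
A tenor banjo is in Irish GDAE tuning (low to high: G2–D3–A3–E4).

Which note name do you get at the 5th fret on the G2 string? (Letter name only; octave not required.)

C

The open G2 string plus 5 semitones: G–G#–A–A#–B–C.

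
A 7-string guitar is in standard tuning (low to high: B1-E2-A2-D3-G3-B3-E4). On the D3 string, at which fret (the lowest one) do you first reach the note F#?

4

From D3, count semitones up the chromatic scale until reaching F#: D–D#–E–F–F# — 4 steps.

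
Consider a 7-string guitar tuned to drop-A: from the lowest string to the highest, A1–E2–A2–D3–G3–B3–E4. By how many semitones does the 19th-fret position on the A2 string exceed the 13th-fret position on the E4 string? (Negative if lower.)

A2 at fret 19 → E4 (MIDI 64); E4 at fret 13 → F5 (MIDI 77).
64 − 77 = -13, so the two pitches are 13 semitones apart.

-13 semitones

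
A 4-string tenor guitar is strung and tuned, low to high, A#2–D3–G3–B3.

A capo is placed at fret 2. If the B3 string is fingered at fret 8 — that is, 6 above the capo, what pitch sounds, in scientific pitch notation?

G4

The capo raises the open B3 by 2 semitones to C#4; fretting 6 more gives B3 + 2 + 6 = B3 + 8 semitones = G4.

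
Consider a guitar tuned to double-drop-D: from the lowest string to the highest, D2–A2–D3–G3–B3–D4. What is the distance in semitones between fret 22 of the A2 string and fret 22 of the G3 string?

10 semitones

A2 at fret 22 → G4 (MIDI 67); G3 at fret 22 → F5 (MIDI 77).
67 − 77 = -10, so the two pitches are 10 semitones apart, with F5 the higher.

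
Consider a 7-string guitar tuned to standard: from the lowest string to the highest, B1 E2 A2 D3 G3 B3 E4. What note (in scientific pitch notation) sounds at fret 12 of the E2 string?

The open E2 string plus 12 semitones: E–F–F#–G–…–D–D#–E.
The walk passes from B into C once, so the octave number goes from 2 to 3.

E3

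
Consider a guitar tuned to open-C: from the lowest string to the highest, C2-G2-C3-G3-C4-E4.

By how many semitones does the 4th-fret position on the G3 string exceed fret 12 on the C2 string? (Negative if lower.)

11 semitones

G3 at fret 4 → B3 (MIDI 59); C2 at fret 12 → C3 (MIDI 48).
59 − 48 = 11, so the two pitches are 11 semitones apart.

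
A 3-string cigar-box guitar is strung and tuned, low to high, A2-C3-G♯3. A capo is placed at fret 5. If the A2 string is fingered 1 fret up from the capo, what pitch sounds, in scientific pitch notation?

The capo raises the open A2 by 5 semitones to D3; fretting 1 more gives A2 + 5 + 1 = A2 + 6 semitones = D♯3.

D♯3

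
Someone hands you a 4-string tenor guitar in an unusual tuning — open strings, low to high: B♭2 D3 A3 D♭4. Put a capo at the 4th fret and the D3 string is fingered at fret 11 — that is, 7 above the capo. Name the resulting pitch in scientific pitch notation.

D♭4

The capo raises the open D3 by 4 semitones to G♭3; fretting 7 more gives D3 + 4 + 7 = D3 + 11 semitones = D♭4.
(Also written C♯.)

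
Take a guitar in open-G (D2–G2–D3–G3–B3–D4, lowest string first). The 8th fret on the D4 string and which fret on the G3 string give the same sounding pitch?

15

D4 at fret 8 is D4 + 8 semitones = A♯4.
The open G3 string is 7 semitones below the open D4, so the same pitch on the G3 string lies at fret 8 + 7 = 15.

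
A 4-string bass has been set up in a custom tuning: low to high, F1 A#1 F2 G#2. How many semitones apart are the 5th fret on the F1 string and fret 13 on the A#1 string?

F1 at fret 5 → A#1 (MIDI 34); A#1 at fret 13 → B2 (MIDI 47).
34 − 47 = -13, so the two pitches are 13 semitones apart, with B2 the higher.

13 semitones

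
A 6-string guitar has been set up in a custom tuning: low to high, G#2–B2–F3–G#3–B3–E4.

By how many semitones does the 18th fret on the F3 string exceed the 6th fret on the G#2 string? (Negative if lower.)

21 semitones

F3 at fret 18 → B4 (MIDI 71); G#2 at fret 6 → D3 (MIDI 50).
71 − 50 = 21, so the two pitches are 21 semitones apart.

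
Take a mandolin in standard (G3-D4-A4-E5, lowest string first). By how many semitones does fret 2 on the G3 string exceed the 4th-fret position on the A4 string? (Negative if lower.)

G3 at fret 2 → A3 (MIDI 57); A4 at fret 4 → C#5 (MIDI 73).
57 − 73 = -16, so the two pitches are 16 semitones apart.

-16 semitones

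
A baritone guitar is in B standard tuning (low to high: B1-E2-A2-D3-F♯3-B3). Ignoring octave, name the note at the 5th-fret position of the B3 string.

E

Each fret is one semitone, so B3 + 5 = E.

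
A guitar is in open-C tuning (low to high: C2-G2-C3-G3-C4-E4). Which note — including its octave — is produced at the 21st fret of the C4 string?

A5

The open C4 string plus 21 semitones: C–C#–D–D#–…–G–G#–A.
The walk passes from B into C once, so the octave number goes from 4 to 5.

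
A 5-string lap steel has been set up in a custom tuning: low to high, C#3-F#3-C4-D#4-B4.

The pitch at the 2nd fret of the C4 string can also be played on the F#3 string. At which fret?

8

Fret 2 on C4 is MIDI 60 + 2 = 62 (D4). On the F#3 string (open MIDI 54), that pitch is 62 − 54 = fret 8.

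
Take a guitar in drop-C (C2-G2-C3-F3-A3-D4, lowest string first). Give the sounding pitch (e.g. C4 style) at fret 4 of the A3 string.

Each fret is one semitone, so A3 + 4 = C♯4.

C♯4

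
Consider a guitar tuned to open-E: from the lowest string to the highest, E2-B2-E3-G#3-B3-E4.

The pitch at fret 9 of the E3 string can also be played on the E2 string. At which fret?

Fret 9 on E3 is MIDI 52 + 9 = 61 (C#4). On the E2 string (open MIDI 40), that pitch is 61 − 40 = fret 21.

21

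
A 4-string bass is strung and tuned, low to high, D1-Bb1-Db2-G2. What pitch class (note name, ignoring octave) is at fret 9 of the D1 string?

Each fret is one semitone, so D1 + 9 = B.

B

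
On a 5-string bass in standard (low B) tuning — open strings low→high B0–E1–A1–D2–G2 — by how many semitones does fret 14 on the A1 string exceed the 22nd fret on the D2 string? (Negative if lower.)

A1 at fret 14 → B2 (MIDI 47); D2 at fret 22 → C4 (MIDI 60).
47 − 60 = -13, so the two pitches are 13 semitones apart.

-13 semitones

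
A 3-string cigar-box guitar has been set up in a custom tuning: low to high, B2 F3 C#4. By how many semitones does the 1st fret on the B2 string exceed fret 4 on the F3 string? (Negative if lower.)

-9 semitones

B2 at fret 1 → C3 (MIDI 48); F3 at fret 4 → A3 (MIDI 57).
48 − 57 = -9, so the two pitches are 9 semitones apart.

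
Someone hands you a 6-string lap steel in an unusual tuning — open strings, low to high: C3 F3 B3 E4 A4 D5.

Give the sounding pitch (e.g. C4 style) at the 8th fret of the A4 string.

F5

The open A4 string plus 8 semitones: A–Bb–B–C–Db–D–Eb–E–F.
The walk passes from B into C once, so the octave number goes from 4 to 5.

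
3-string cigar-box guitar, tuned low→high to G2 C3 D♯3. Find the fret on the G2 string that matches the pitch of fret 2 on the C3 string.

C3 at fret 2 is C3 + 2 semitones = D3.
The open G2 string is 5 semitones below the open C3, so the same pitch on the G2 string lies at fret 2 + 5 = 7.

7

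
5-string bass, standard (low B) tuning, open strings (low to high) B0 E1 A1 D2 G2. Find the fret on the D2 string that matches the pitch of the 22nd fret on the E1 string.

12

Fret 22 on E1 is MIDI 28 + 22 = 50 (D3). On the D2 string (open MIDI 38), that pitch is 50 − 38 = fret 12.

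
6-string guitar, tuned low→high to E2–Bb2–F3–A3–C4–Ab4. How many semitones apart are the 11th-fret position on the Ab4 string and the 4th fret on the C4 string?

15 semitones

Ab4 at fret 11 → G5 (MIDI 79); C4 at fret 4 → E4 (MIDI 64).
79 − 64 = 15, so the two pitches are 15 semitones apart, with G5 the higher.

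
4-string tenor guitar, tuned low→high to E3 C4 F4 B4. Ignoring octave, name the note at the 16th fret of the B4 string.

B4 is MIDI 71. Adding 16 gives 87; 87 mod 12 = 3, i.e. D♯.

D♯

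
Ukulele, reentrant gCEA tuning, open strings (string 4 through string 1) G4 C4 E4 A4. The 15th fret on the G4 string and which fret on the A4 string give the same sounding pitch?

G4 at fret 15 is G4 + 15 semitones = A#5.
The open A4 string is 2 semitones above the open G4, so the same pitch on the A4 string lies at fret 15 − 2 = 13.

13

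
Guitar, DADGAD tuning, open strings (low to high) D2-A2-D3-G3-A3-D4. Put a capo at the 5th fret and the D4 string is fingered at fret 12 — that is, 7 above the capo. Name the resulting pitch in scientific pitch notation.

D5

The capo raises the open D4 by 5 semitones to G4; fretting 7 more gives D4 + 5 + 7 = D4 + 12 semitones = D5.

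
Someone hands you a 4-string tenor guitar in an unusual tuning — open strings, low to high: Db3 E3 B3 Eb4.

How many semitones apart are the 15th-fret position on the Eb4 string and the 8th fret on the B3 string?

11 semitones

Eb4 at fret 15 → Gb5 (MIDI 78); B3 at fret 8 → G4 (MIDI 67).
78 − 67 = 11, so the two pitches are 11 semitones apart, with Gb5 the higher.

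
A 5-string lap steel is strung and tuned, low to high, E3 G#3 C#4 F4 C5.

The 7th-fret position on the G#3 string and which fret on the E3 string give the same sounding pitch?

G#3 at fret 7 is G#3 + 7 semitones = D#4.
The open E3 string is 4 semitones below the open G#3, so the same pitch on the E3 string lies at fret 7 + 4 = 11.

11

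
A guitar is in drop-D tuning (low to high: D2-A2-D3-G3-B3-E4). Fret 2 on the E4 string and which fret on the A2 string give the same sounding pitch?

21

E4 at fret 2 is E4 + 2 semitones = F♯4.
The open A2 string is 19 semitones below the open E4, so the same pitch on the A2 string lies at fret 2 + 19 = 21.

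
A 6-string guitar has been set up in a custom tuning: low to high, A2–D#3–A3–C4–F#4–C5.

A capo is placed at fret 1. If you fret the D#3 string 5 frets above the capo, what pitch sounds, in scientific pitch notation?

A3

The capo raises the open D#3 by 1 semitone to E3; fretting 5 more gives D#3 + 1 + 5 = D#3 + 6 semitones = A3.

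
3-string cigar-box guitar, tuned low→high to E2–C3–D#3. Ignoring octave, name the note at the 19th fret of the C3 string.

The open C3 string plus 19 semitones: C–C#–D–D#–…–F–F#–G.

G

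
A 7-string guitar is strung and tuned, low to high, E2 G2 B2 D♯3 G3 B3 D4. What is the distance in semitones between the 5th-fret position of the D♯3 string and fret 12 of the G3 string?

D♯3 at fret 5 → G♯3 (MIDI 56); G3 at fret 12 → G4 (MIDI 67).
56 − 67 = -11, so the two pitches are 11 semitones apart, with G4 the higher.

11 semitones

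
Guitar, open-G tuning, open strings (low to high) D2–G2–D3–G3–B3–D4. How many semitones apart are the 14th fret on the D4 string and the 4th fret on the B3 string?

D4 at fret 14 → E5 (MIDI 76); B3 at fret 4 → D#4 (MIDI 63).
76 − 63 = 13, so the two pitches are 13 semitones apart, with E5 the higher.

13 semitones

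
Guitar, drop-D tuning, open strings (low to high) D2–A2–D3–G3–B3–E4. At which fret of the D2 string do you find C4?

22

C4 is 22 semitones above the open D2 (D–D#–E–F–…–A#–B–C), so it sits at fret 22.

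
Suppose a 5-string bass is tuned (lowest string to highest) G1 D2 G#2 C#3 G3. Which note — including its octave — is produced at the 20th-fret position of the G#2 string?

E4

G#2 is MIDI 44. Adding 20 gives 64, which is E4.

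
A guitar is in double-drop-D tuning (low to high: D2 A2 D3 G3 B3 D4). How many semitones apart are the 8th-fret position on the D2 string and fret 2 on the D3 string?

6 semitones

D2 at fret 8 → A#2 (MIDI 46); D3 at fret 2 → E3 (MIDI 52).
46 − 52 = -6, so the two pitches are 6 semitones apart, with E3 the higher.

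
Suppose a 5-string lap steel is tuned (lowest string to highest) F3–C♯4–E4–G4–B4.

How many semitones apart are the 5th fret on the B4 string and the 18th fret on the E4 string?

B4 at fret 5 → E5 (MIDI 76); E4 at fret 18 → A♯5 (MIDI 82).
76 − 82 = -6, so the two pitches are 6 semitones apart, with A♯5 the higher.

6 semitones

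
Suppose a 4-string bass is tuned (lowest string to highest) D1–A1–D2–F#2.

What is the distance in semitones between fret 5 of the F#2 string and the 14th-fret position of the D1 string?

7 semitones

F#2 at fret 5 → B2 (MIDI 47); D1 at fret 14 → E2 (MIDI 40).
47 − 40 = 7, so the two pitches are 7 semitones apart, with B2 the higher.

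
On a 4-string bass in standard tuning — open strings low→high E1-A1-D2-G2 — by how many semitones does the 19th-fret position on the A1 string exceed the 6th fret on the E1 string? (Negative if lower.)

18 semitones

A1 at fret 19 → E3 (MIDI 52); E1 at fret 6 → A♯1 (MIDI 34).
52 − 34 = 18, so the two pitches are 18 semitones apart.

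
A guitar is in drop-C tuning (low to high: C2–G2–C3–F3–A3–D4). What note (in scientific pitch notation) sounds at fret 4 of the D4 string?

The open D4 string plus 4 semitones: D–D#–E–F–F#.
No B→C boundary is crossed, so the octave stays at 4.
(Equivalently spelled Gb4.)

F#4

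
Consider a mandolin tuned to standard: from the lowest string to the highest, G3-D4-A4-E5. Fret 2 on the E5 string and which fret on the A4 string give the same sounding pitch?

Fret 2 on E5 is MIDI 76 + 2 = 78 (F♯5). On the A4 string (open MIDI 69), that pitch is 78 − 69 = fret 9.

9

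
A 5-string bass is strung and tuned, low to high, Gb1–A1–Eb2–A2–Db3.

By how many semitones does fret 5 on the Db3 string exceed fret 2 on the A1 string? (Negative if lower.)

19 semitones

Db3 at fret 5 → Gb3 (MIDI 54); A1 at fret 2 → B1 (MIDI 35).
54 − 35 = 19, so the two pitches are 19 semitones apart.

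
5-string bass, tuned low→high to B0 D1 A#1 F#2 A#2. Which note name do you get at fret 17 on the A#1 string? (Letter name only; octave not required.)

D#

Each fret is one semitone, so A#1 + 17 = D#.
(Equivalently spelled Eb.)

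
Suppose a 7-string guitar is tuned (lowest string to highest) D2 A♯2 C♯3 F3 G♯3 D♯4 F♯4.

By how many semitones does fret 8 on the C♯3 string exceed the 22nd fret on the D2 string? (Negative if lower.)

C♯3 at fret 8 → A3 (MIDI 57); D2 at fret 22 → C4 (MIDI 60).
57 − 60 = -3, so the two pitches are 3 semitones apart.

-3 semitones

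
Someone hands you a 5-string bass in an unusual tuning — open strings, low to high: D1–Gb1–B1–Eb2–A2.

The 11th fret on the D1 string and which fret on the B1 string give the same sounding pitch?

D1 at fret 11 is D1 + 11 semitones = Db2.
The open B1 string is 9 semitones above the open D1, so the same pitch on the B1 string lies at fret 11 − 9 = 2.

2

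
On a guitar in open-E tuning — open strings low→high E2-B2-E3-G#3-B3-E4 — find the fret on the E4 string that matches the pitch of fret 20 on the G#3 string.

G#3 at fret 20 is G#3 + 20 semitones = E5.
The open E4 string is 8 semitones above the open G#3, so the same pitch on the E4 string lies at fret 20 − 8 = 12.

12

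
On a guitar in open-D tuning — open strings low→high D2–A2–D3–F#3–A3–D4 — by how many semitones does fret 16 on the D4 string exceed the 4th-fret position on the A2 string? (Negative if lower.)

D4 at fret 16 → F#5 (MIDI 78); A2 at fret 4 → C#3 (MIDI 49).
78 − 49 = 29, so the two pitches are 29 semitones apart.

29 semitones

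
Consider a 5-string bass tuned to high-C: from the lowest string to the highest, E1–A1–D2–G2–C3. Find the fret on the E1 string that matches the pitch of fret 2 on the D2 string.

12

D2 at fret 2 is D2 + 2 semitones = E2.
The open E1 string is 10 semitones below the open D2, so the same pitch on the E1 string lies at fret 2 + 10 = 12.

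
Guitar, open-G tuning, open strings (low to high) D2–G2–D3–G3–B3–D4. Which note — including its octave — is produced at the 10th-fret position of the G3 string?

F4

Each fret is one semitone, so G3 + 10 = F4.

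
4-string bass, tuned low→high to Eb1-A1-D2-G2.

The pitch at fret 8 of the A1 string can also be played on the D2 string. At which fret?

A1 at fret 8 is A1 + 8 semitones = F2.
The open D2 string is 5 semitones above the open A1, so the same pitch on the D2 string lies at fret 8 − 5 = 3.

3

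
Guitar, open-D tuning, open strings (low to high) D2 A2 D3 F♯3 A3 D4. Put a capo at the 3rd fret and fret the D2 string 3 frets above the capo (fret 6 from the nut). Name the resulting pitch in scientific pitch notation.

G♯2

The capo raises the open D2 by 3 semitones to F2; fretting 3 more gives D2 + 3 + 3 = D2 + 6 semitones = G♯2.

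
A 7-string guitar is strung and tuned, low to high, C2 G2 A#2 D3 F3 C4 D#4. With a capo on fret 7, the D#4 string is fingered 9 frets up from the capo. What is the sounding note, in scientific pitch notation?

The capo raises the open D#4 by 7 semitones to A#4; fretting 9 more gives D#4 + 7 + 9 = D#4 + 16 semitones = G5.

G5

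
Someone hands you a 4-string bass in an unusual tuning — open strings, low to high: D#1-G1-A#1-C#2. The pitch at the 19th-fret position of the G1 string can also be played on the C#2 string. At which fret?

G1 at fret 19 is G1 + 19 semitones = D3.
The open C#2 string is 6 semitones above the open G1, so the same pitch on the C#2 string lies at fret 19 − 6 = 13.

13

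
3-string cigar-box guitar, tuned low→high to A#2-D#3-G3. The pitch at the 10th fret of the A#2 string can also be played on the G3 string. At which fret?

Fret 10 on A#2 is MIDI 46 + 10 = 56 (G#3). On the G3 string (open MIDI 55), that pitch is 56 − 55 = fret 1.

1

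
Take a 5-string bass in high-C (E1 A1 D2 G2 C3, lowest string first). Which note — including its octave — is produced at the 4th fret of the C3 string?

The open C3 string plus 4 semitones: C–C#–D–D#–E.
No B→C boundary is crossed, so the octave stays at 3.

E3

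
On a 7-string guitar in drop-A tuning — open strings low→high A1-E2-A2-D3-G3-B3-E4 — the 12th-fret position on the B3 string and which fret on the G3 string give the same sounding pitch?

B3 at fret 12 is B3 + 12 semitones = B4.
The open G3 string is 4 semitones below the open B3, so the same pitch on the G3 string lies at fret 12 + 4 = 16.

16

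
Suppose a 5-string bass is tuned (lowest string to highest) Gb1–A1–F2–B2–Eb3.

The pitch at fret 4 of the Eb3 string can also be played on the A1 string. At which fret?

Eb3 at fret 4 is Eb3 + 4 semitones = G3.
The open A1 string is 18 semitones below the open Eb3, so the same pitch on the A1 string lies at fret 4 + 18 = 22.

22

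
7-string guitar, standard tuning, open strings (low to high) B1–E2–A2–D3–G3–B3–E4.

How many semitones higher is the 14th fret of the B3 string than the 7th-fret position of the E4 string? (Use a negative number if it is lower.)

B3 at fret 14 → C#5 (MIDI 73); E4 at fret 7 → B4 (MIDI 71).
73 − 71 = 2, so the two pitches are 2 semitones apart.

2 semitones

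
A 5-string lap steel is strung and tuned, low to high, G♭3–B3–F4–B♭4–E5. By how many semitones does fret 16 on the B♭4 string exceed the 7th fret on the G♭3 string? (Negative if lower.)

25 semitones

B♭4 at fret 16 → D6 (MIDI 86); G♭3 at fret 7 → D♭4 (MIDI 61).
86 − 61 = 25, so the two pitches are 25 semitones apart.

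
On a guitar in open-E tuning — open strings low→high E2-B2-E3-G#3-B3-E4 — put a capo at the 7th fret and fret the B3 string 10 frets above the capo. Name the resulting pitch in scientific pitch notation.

The capo raises the open B3 by 7 semitones to F#4; fretting 10 more gives B3 + 7 + 10 = B3 + 17 semitones = E5.

E5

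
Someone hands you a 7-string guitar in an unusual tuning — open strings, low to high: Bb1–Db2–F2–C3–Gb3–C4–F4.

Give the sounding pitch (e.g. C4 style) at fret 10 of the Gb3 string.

Gb3 is MIDI 54. Adding 10 gives 64, which is E4.

E4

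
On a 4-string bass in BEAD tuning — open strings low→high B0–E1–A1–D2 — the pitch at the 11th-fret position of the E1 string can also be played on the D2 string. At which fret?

1

E1 at fret 11 is E1 + 11 semitones = D#2.
The open D2 string is 10 semitones above the open E1, so the same pitch on the D2 string lies at fret 11 − 10 = 1.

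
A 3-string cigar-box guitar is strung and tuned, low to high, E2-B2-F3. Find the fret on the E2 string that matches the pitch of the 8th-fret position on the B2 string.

Fret 8 on B2 is MIDI 47 + 8 = 55 (G3). On the E2 string (open MIDI 40), that pitch is 55 − 40 = fret 15.

15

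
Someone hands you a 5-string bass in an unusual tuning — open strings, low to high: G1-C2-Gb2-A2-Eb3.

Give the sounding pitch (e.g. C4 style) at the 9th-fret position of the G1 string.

E2

The open G1 string plus 9 semitones: G–Ab–A–Bb–B–C–Db–D–Eb–E.
The walk passes from B into C once, so the octave number goes from 1 to 2.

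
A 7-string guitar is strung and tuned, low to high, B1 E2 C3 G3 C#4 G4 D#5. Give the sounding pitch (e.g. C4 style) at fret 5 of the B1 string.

E2

Each fret is one semitone, so B1 + 5 = E2.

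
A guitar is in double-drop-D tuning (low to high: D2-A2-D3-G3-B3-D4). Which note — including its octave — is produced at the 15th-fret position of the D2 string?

D2 is MIDI 38. Adding 15 gives 53, which is F3.

F3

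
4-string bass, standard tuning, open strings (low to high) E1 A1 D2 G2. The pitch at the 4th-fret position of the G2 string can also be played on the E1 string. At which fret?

G2 at fret 4 is G2 + 4 semitones = B2.
The open E1 string is 15 semitones below the open G2, so the same pitch on the E1 string lies at fret 4 + 15 = 19.

19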